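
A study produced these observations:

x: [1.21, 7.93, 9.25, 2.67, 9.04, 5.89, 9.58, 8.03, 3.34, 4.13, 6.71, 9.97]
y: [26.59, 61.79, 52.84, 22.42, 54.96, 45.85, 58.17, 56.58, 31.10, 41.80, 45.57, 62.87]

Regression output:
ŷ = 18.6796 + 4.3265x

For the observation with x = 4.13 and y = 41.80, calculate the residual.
Residual = 5.2520

The residual is the difference between the actual value and the predicted value:

Residual = y - ŷ

Step 1: Calculate predicted value
ŷ = 18.6796 + 4.3265 × 4.13
ŷ = 36.5480

Step 2: Calculate residual
Residual = 41.80 - 36.5480
Residual = 5.2520

Sign check: y > ŷ, so the point is above the line and the fit underestimates here.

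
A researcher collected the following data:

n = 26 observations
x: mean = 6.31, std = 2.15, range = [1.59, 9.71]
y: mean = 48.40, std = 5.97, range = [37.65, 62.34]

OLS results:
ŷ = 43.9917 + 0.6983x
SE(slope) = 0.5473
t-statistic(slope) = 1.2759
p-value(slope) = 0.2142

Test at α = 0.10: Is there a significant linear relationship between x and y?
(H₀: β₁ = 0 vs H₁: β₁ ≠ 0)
Since p-value = 0.2142 ≥ α = 0.10, fail to reject H₀ — the slope is not significantly different from 0.

Hypothesis test for the slope coefficient:

H₀: β₁ = 0 (no linear relationship)
H₁: β₁ ≠ 0 (linear relationship exists)

Test statistic: t = β̂₁ / SE(β̂₁) = 0.6983 / 0.5473 = 1.2759

With df = 24, the two-sided p-value for |t| = 1.2759 is 0.2142.

Decision rule: reject H₀ if p-value < α.
p-value = 0.2142 ≥ α = 0.10 → fail to reject H₀.

At α = 0.10 the data do not provide convincing evidence of a nonzero slope.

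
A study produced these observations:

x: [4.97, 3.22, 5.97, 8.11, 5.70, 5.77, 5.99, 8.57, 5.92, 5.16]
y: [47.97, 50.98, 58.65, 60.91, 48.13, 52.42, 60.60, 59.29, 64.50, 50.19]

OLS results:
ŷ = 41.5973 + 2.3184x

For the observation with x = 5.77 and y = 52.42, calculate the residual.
Residual = -2.5545

The residual is the difference between the actual value and the predicted value:

Residual = y - ŷ

Step 1: Calculate predicted value
ŷ = 41.5973 + 2.3184 × 5.77
ŷ = 54.9745

Step 2: Calculate residual
Residual = 52.42 - 54.9745
Residual = -2.5545

The residual is negative, so the observed y = 52.42 sits below the regression line (the line overestimates it by 2.5545).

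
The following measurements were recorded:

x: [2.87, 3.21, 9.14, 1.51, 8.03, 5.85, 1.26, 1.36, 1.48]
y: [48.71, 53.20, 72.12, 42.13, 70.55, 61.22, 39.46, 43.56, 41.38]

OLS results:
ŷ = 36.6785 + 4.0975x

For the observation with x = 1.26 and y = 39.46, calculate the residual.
Residual = -2.3814

The residual is the difference between the actual value and the predicted value:

Residual = y - ŷ

Step 1: Calculate predicted value
ŷ = 36.6785 + 4.0975 × 1.26
ŷ = 41.8414

Step 2: Calculate residual
Residual = 39.46 - 41.8414
Residual = -2.3814

Interpretation: the model overestimates the actual value by 2.3814 at this point (negative residual → observation lies below the fitted line).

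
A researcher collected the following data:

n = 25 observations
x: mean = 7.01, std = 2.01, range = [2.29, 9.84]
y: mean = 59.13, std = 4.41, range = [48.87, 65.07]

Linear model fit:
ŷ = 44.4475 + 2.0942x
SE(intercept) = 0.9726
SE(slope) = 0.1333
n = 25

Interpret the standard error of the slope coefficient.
SE(β̂₁) = 0.1333 is the estimated standard deviation of the slope estimate across repeated samples; relative to β̂₁ = 2.0942 that is 6.4%, a precise estimate.

SE(β̂₁) = 0.1333 says: if we drew many samples of n = 25 from the same population and refit each time, the fitted slopes would scatter with a standard deviation of roughly 0.1333 around the true β₁.

Relative precision:
- SE / |β̂₁| = 0.1333 / 2.0942 = 6.4%
- Rule of thumb (under 20%: precise; 20% to under 50%: moderately precise; 50% or more: imprecise) → precise

Link to interval estimation: a confidence interval for β₁ is β̂₁ ± t* × 0.1333, so SE sets the half-width per unit of t*.

What drives SE(β̂₁): larger n (here n = 25) → smaller SE.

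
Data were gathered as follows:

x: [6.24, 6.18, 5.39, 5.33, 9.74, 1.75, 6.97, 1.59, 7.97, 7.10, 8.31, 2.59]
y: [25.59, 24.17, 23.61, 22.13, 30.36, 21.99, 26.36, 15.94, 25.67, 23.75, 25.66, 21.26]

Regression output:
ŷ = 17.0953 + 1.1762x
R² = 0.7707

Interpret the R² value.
About 77.07% of the variability in y is accounted for by the regression on x (R² = 0.7707) — a strong linear fit.

R² = 1 − SS_res/SS_tot compares the residual scatter to the total scatter of y about its mean.

Here R² = 0.7707:
- Explained: 77.07% of the variation in y
- Unexplained (residual): 100% − 77.07% = 22.93%
- Rule of thumb (below 0.3 weak; 0.3 to below 0.7 moderate; 0.7 and above strong) → strong

Equivalently, for simple linear regression R² = r², so |r| = √0.7707 ≈ 0.8779.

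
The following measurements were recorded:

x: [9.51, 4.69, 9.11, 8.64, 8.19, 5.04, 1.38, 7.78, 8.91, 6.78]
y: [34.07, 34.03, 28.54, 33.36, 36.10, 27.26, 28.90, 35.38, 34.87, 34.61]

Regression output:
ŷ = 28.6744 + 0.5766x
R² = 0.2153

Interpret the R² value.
R² = 0.2153 means 21.53% of the variation in y is explained by the linear relationship with x. This indicates a weak fit.

R² (coefficient of determination) measures the proportion of variance in y explained by the regression model.

Here R² = 0.2153:
- Explained: 21.53% of the variation in y
- Unexplained (residual): 100% − 21.53% = 78.47%
- Rule of thumb (below 0.3 weak; 0.3 to below 0.7 moderate; 0.7 and above strong) → weak

Note: R² says nothing about causation, and a high R² does not by itself mean the linear form is appropriate — check the residuals.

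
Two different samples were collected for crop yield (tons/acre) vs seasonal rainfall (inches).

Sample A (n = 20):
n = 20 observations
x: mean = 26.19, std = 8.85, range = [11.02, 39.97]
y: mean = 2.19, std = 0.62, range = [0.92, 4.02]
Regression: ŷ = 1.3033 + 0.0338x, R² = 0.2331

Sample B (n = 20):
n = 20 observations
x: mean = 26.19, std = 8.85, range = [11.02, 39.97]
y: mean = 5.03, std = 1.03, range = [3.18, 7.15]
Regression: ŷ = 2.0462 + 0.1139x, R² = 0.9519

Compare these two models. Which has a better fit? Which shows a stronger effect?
Model B has the better fit (R² = 0.9519 vs 0.2331). Model B shows the stronger effect (|β₁| = 0.1139 vs 0.0338).

Model Comparison:

Fit — compare R²:
- Model A: R² = 0.2331 → 23.31% of variance in crop yield explained
- Model B: R² = 0.9519 → 95.19% of variance in crop yield explained
- 0.9519 > 0.2331 → Model B has the better fit

Which has the larger per-inch effect? (|β₁|)
- Model A: β₁ = 0.0338 → predicted crop yield rises 0.0338 tons/acre per additional inch of rainfall
- Model B: β₁ = 0.1139 → predicted crop yield rises 0.1139 tons/acre per additional inch of rainfall
- |0.0338| < |0.1139| → Model B shows the stronger marginal effect

Note: R² measures how tightly points cluster around the line; β₁ measures how steep the line is — they answer different questions.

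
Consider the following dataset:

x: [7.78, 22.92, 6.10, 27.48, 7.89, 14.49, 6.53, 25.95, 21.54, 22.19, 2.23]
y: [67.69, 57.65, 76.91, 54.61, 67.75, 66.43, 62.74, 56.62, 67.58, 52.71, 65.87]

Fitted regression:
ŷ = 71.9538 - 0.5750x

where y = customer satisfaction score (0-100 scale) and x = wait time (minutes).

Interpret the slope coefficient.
For each additional minute of wait time, predicted satisfaction score decreases by approximately 0.5750 points.

The slope β₁ = -0.5750 gives the rate at which the fitted satisfaction score changes with wait time.

Interpretation:
- Wait time up by 1 minute → predicted satisfaction score decreases by 0.5750 points
- The effect is assumed constant over the observed range of x (linearity)

The intercept β₀ = 71.9538 is the predicted satisfaction score when wait time = 0; since the smallest observed x is 2.23, this is an extrapolation and mainly anchors the line.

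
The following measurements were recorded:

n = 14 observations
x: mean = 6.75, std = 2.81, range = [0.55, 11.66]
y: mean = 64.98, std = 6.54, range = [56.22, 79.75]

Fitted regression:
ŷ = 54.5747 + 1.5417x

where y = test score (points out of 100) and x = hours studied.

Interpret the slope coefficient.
An increase of one hour in study time is associated with a 1.5417 points increase in predicted test score.

The slope β₁ = 1.5417 gives the rate at which the fitted test score changes with study time.

Interpretation:
- Study time up by 1 hour → predicted test score increases by 1.5417 points
- This is a linear approximation: the same per-unit change is assumed across the whole observed x range

(β₀ = 54.5747 is the fitted value at x = 0 and is not part of the slope interpretation.)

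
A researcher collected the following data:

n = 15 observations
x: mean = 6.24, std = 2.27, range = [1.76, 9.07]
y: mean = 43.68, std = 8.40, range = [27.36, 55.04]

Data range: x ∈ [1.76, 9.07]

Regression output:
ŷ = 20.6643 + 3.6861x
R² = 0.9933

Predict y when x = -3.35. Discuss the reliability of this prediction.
ŷ = 8.3159 (extrapolation — x = -3.35 lies outside [1.76, 9.07], so reliability is low).

Prediction calculation:
ŷ = 20.6643 + 3.6861 × (-3.35)
ŷ = 8.3159

Reliability:
- Data range: x ∈ [1.76, 9.07]
- Prediction point: x = -3.35 is 5.11 units below the observed range → this is EXTRAPOLATION, not interpolation

Why that matters here:
- The linear relationship may not hold outside the observed range
- Real relationships often flatten, saturate, or turn nonlinear at extremes

A defensible statement: 'if the linear trend continued to x = -3.35, y would be about 8.3159' — the premise is untested.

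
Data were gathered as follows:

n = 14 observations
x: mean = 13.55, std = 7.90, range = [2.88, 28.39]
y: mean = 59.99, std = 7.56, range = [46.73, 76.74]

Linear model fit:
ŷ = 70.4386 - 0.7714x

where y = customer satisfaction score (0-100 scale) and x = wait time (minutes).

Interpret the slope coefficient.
For each additional minute of wait time, predicted satisfaction score decreases by approximately 0.7714 points.

The slope coefficient β₁ = -0.7714 represents the marginal effect of wait time on satisfaction score.

Interpretation:
- Wait time up by 1 minute → predicted satisfaction score decreases by 0.7714 points
- The effect is assumed constant over the observed range of x (linearity)
- The sign (−) gives the direction; the magnitude 0.7714 gives the size of the effect per minute

(β₀ = 70.4386 is the fitted value at x = 0 and is not part of the slope interpretation.)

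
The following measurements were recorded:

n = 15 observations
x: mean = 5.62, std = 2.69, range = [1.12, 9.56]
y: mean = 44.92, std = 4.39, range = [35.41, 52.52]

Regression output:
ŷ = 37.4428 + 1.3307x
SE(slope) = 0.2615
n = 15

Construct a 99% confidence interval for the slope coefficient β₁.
The 99% CI for β₁ is (0.5430, 2.1184)

Confidence interval for the slope:

The 99% CI for β₁ is: β̂₁ ± t*(α/2, n-2) × SE(β̂₁)

Step 1: Find critical t-value
- Confidence level = 0.99
- Degrees of freedom = n - 2 = 15 - 2 = 13
- t*(α/2, 13) = 3.0123

Step 2: Calculate margin of error
Margin = 3.0123 × 0.2615 = 0.7877

Step 3: Construct interval
CI = 1.3307 ± 0.7877
CI = (0.5430, 2.1184)

Interpretation: intervals built this way capture the true β₁ in 99% of repeated samples; here the plausible range for the per-unit effect of x on y is 0.5430 to 2.1184.
Since 0 is outside the interval, a two-sided test at α = 0.01 would reject H₀: β₁ = 0.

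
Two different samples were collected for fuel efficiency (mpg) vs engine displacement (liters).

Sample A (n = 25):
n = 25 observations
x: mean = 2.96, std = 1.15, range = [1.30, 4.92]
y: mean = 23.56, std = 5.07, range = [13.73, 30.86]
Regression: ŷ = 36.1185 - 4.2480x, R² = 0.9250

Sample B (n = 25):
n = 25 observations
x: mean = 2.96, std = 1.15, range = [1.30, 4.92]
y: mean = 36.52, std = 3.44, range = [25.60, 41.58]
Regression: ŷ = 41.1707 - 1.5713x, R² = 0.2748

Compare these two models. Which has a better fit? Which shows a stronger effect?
Model A has the better fit (R² = 0.9250 vs 0.2748). Model A shows the stronger effect (|β₁| = 4.2480 vs 1.5713).

Model Comparison:

Fit — compare R²:
- Model A: R² = 0.9250 → 92.50% of variance in fuel efficiency explained
- Model B: R² = 0.2748 → 27.48% of variance in fuel efficiency explained
- 0.9250 > 0.2748 → Model A has the better fit

Which has the larger per-liter effect? (|β₁|)
- Model A: β₁ = -4.2480 → predicted fuel efficiency falls 4.2480 mpg per additional liter of engine displacement
- Model B: β₁ = -1.5713 → predicted fuel efficiency falls 1.5713 mpg per additional liter of engine displacement
- |-4.2480| > |-1.5713| → Model A shows the stronger marginal effect

Note: A better fit (higher R²) doesn't necessarily mean a more important relationship.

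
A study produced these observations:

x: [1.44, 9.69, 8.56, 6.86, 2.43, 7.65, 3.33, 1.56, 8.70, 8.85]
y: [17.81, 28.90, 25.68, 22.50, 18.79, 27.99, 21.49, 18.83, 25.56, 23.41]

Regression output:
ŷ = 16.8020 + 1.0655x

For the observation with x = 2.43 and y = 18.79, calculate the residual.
Residual = -0.6012

The residual is the difference between the actual value and the predicted value:

Residual = y - ŷ

Step 1: Calculate predicted value
ŷ = 16.8020 + 1.0655 × 2.43
ŷ = 19.3912

Step 2: Calculate residual
Residual = 18.79 - 19.3912
Residual = -0.6012

Sign check: y < ŷ, so the point is below the line and the fit overestimates here.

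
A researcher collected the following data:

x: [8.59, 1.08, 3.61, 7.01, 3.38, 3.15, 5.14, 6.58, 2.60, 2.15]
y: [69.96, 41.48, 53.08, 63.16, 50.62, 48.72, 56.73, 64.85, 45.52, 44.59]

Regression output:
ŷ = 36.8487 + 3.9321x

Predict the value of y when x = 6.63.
ŷ = 62.9185

x = 6.63 lies inside the observed range [1.08, 8.59], so the fitted equation applies directly:

ŷ = 36.8487 + 3.9321 × 6.63
ŷ = 36.8487 + 26.0698
ŷ = 62.9185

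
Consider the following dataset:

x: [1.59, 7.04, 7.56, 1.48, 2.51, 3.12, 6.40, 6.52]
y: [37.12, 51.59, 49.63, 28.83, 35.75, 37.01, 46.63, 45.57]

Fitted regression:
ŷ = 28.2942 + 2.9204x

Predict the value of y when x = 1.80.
ŷ = 33.5509

Plug x = 1.80 into the fitted line:

ŷ = 28.2942 + 2.9204 × 1.80
ŷ = 28.2942 + 5.2567
ŷ = 33.5509

This is the fitted mean response at that x — an individual observation would come with a wider prediction interval.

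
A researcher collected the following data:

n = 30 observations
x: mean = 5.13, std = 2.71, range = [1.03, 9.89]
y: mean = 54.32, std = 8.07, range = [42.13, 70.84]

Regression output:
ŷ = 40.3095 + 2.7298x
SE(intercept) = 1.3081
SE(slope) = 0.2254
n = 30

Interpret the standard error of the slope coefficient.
SE(β̂₁) = 0.2254 is the estimated standard deviation of the slope estimate across repeated samples; relative to β̂₁ = 2.7298 that is 8.3%, a precise estimate.

What SE measures:
- The standard error quantifies the sampling variability of the coefficient estimate
- It is the estimated standard deviation of β̂₁ across hypothetical repeated samples of the same size
- Smaller SE → more precise estimate

Relative precision:
- SE / |β̂₁| = 0.2254 / 2.7298 = 8.3%
- Rule of thumb (under 20%: precise; 20% to under 50%: moderately precise; 50% or more: imprecise) → precise

Link to the t-test: t = β̂₁ / SE(β̂₁) = 2.7298 / 0.2254 = 12.1109, the statistic for H₀: β₁ = 0.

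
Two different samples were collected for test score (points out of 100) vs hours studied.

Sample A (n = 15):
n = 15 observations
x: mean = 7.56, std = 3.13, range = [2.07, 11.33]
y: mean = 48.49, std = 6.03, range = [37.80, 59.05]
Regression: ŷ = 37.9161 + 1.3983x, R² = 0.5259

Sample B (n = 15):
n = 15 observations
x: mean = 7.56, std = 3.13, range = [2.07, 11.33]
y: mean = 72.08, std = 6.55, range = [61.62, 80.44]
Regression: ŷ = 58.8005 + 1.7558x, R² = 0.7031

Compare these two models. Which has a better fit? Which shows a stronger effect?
Model B has the better fit (R² = 0.7031 vs 0.5259). Model B shows the stronger effect (|β₁| = 1.7558 vs 1.3983).

Model Comparison:

Goodness of fit (R²):
- Model A: R² = 0.5259 → 52.59% of variance in test score explained
- Model B: R² = 0.7031 → 70.31% of variance in test score explained
- 0.7031 > 0.5259 → Model B has the better fit

Which has the larger per-hour effect? (|β₁|)
- Model A: β₁ = 1.3983 → predicted test score rises 1.3983 points per additional hour of study time
- Model B: β₁ = 1.7558 → predicted test score rises 1.7558 points per additional hour of study time
- |1.3983| < |1.7558| → Model B shows the stronger marginal effect

Note: A steeper slope doesn't make a better model if the scatter around the line is large.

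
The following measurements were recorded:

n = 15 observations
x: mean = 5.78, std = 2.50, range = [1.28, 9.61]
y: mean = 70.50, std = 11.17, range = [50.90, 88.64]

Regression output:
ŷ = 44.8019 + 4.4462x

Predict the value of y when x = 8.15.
ŷ = 81.0384

Plug x = 8.15 into the fitted line:

ŷ = 44.8019 + 4.4462 × 8.15
ŷ = 44.8019 + 36.2365
ŷ = 81.0384

This is the fitted mean response at that x — an individual observation would come with a wider prediction interval.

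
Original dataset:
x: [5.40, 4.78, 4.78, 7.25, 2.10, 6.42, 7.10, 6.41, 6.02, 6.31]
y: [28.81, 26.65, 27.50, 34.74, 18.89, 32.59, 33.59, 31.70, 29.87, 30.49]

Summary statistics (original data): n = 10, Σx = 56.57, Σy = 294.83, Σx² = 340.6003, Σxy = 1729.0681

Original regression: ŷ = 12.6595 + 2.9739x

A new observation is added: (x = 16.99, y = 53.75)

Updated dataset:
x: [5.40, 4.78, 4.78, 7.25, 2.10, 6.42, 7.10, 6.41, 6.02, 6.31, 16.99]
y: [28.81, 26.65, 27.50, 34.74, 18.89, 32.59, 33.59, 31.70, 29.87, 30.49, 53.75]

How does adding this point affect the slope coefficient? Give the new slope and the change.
The slope changes from 2.9739 to 2.2661 (change of -0.7078, or -23.8%).

The new point has HIGH LEVERAGE: x = 16.99 is far from the original mean x̄ = 56.57/10 ≈ 5.66 (original range [2.10, 7.25]).

Step 1: Update the sums with the new point (n goes from 10 to 11)
Σx  = 56.57 + 16.99 = 73.56
Σy  = 294.83 + 53.75 = 348.58
Σx² = 340.6003 + 16.99² = 340.6003 + 288.6601 = 629.2604
Σxy = 1729.0681 + 16.99×53.75 = 1729.0681 + 913.2125 = 2642.2806

Step 2: Recompute the slope with b₁ = (nΣxy − ΣxΣy) / (nΣx² − (Σx)²)
Numerator   = 11×2642.2806 − 73.56×348.58 = 29065.0866 − 25641.5448 = 3423.5418
Denominator = 11×629.2604 − 73.56² = 6921.8644 − 5411.0736 = 1510.7908
b₁(new) = 3423.5418 / 1510.7908 = 2.2661

(Same formula on the original sums: (10×1729.0681 − 56.57×294.83) / (10×340.6003 − 56.57²) = 612.1479 / 205.8381 = 2.9739, matching the given fit.)

Step 3: Change in slope
Δβ₁ = 2.2661 − 2.9739 = -0.7078
Relative change = -0.7078 / 2.9739 × 100% = -23.8%
→ the slope decreases when the point is added.

Because the point sits below the extension of the original line at a high-leverage x, it tilts the fit down.
In practice: examine leverage (hᵢ) and Cook's distance rather than deleting it automatically; refit with and without it and report both if conclusions differ.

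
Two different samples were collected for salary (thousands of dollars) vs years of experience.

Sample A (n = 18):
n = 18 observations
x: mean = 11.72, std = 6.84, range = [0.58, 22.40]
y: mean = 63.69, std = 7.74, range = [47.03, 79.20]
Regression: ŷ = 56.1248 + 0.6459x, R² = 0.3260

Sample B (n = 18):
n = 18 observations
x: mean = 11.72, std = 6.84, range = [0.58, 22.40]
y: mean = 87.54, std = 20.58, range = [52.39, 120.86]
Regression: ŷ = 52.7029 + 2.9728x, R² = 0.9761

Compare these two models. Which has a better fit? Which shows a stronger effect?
Model B has the better fit (R² = 0.9761 vs 0.3260). Model B shows the stronger effect (|β₁| = 2.9728 vs 0.6459).

Model Comparison:

Which explains more variance? (R²)
- Model A: R² = 0.3260 → 32.60% of variance in salary explained
- Model B: R² = 0.9761 → 97.61% of variance in salary explained
- 0.9761 > 0.3260 → Model B has the better fit

Effect size (slope magnitude):
- Model A: β₁ = 0.6459 → predicted salary rises 0.6459 thousand dollars per additional year of experience
- Model B: β₁ = 2.9728 → predicted salary rises 2.9728 thousand dollars per additional year of experience
- |0.6459| < |2.9728| → Model B shows the stronger marginal effect

Note: A better fit (higher R²) doesn't necessarily mean a more important relationship.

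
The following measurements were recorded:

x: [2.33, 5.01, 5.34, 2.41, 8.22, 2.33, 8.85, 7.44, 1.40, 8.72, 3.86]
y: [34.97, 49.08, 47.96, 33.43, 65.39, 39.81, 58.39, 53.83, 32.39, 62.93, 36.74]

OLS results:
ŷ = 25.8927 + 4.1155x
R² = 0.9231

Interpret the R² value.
R² = 0.9231 means 92.31% of the variation in y is explained by the linear relationship with x. This indicates a strong fit.

The coefficient of determination R² is the fraction of the total variation in y that the fitted line accounts for.

Here R² = 0.9231:
- Explained: 92.31% of the variation in y
- Unexplained (residual): 100% − 92.31% = 7.69%
- Rule of thumb (below 0.3 weak; 0.3 to below 0.7 moderate; 0.7 and above strong) → strong

Equivalently, for simple linear regression R² = r², so |r| = √0.9231 ≈ 0.9608.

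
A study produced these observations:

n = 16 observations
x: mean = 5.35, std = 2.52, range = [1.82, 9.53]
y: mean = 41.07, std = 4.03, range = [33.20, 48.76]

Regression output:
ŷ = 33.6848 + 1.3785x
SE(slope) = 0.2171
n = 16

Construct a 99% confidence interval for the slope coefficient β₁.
The 99% CI for β₁ is (0.7322, 2.0248)

Confidence interval for the slope:

The 99% CI for β₁ is: β̂₁ ± t*(α/2, n-2) × SE(β̂₁)

Step 1: Find critical t-value
- Confidence level = 0.99
- Degrees of freedom = n - 2 = 16 - 2 = 14
- t*(α/2, 14) = 2.9768

Step 2: Calculate margin of error
Margin = 2.9768 × 0.2171 = 0.6463

Step 3: Construct interval
CI = 1.3785 ± 0.6463
CI = (0.7322, 2.0248)

Interpretation: intervals built this way capture the true β₁ in 99% of repeated samples; here the plausible range for the per-unit effect of x on y is 0.7322 to 2.0248.
The interval does not include 0, suggesting a significant linear relationship.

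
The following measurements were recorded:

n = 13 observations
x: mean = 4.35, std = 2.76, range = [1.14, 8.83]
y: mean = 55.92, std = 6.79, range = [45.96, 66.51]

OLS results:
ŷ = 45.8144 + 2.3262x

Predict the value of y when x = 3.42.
ŷ = 53.7700

x = 3.42 lies inside the observed range [1.14, 8.83], so the fitted equation applies directly:

ŷ = 45.8144 + 2.3262 × 3.42
ŷ = 45.8144 + 7.9556
ŷ = 53.7700

This is the fitted mean response at that x — an individual observation would come with a wider prediction interval.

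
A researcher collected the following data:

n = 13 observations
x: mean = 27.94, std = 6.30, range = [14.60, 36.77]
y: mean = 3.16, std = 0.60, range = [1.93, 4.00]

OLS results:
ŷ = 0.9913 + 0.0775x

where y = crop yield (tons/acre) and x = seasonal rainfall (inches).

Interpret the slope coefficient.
An increase of one inch in rainfall is associated with a 0.0775 tons/acre increase in predicted crop yield.

The slope β₁ = 0.0775 gives the rate at which the fitted crop yield changes with rainfall.

Interpretation:
- Rainfall up by 1 inch → predicted crop yield increases by 0.0775 tons/acre
- This is a linear approximation: the same per-unit change is assumed across the whole observed x range

The intercept β₀ = 0.9913 is the predicted crop yield when rainfall = 0; since the smallest observed x is 14.60, this is an extrapolation and mainly anchors the line.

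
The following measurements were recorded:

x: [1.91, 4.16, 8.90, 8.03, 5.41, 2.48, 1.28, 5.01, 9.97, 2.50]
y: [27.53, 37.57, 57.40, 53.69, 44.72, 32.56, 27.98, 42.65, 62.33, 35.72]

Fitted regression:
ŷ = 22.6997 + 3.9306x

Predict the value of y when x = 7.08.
ŷ = 50.5283

To predict y for x = 7.08, substitute into the regression equation:

ŷ = 22.6997 + 3.9306 × 7.08
ŷ = 22.6997 + 27.8286
ŷ = 50.5283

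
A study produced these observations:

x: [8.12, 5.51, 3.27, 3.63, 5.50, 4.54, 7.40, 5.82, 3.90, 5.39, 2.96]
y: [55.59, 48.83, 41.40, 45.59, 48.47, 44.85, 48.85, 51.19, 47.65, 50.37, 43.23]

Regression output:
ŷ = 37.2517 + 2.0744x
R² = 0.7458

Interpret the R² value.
The model explains 74.58% of the variance in y (R² = 0.7458), leaving 25.42% unexplained; the fit is strong.

R² = 1 − SS_res/SS_tot compares the residual scatter to the total scatter of y about its mean.

Here R² = 0.7458:
- Explained: 74.58% of the variation in y
- Unexplained (residual): 100% − 74.58% = 25.42%
- Rule of thumb (below 0.3 weak; 0.3 to below 0.7 moderate; 0.7 and above strong) → strong

Note: R² never decreases when predictors are added, so it should not be used alone to compare models of different size.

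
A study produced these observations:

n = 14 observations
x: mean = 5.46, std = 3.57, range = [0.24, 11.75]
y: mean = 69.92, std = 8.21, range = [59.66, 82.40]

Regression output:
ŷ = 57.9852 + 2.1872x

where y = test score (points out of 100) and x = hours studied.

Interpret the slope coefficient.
An increase of one hour in study time is associated with a 2.1872 points increase in predicted test score.

The slope coefficient β₁ = 2.1872 represents the marginal effect of study time on test score.

Interpretation:
- Study time up by 1 hour → predicted test score increases by 2.1872 points
- The effect is assumed constant over the observed range of x (linearity)

(β₀ = 57.9852 is the fitted value at x = 0 and is not part of the slope interpretation.)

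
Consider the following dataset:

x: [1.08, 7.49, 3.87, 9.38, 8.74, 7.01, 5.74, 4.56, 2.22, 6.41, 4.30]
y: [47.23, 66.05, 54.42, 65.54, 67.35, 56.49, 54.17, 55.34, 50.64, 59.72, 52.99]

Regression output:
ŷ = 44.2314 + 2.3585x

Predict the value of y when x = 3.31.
ŷ = 52.0380

Plug x = 3.31 into the fitted line:

ŷ = 44.2314 + 2.3585 × 3.31
ŷ = 44.2314 + 7.8066
ŷ = 52.0380

This is a point prediction; actual observations scatter around it by roughly the residual standard deviation.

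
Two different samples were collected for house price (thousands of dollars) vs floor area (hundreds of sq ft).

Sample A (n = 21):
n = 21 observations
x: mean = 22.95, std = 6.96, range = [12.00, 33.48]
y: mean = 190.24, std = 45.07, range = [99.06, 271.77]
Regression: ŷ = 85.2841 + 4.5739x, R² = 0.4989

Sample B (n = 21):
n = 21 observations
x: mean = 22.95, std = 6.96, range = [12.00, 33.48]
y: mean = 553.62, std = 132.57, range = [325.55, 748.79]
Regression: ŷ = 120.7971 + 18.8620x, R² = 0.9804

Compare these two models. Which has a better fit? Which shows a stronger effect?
Model B has the better fit (R² = 0.9804 vs 0.4989). Model B shows the stronger effect (|β₁| = 18.8620 vs 4.5739).

Model Comparison:

Goodness of fit (R²):
- Model A: R² = 0.4989 → 49.89% of variance in house price explained
- Model B: R² = 0.9804 → 98.04% of variance in house price explained
- 0.9804 > 0.4989 → Model B has the better fit

Which has the larger per-hundred sq ft effect? (|β₁|)
- Model A: β₁ = 4.5739 → predicted house price rises 4.5739 thousand dollars per additional hundred sq ft of floor area
- Model B: β₁ = 18.8620 → predicted house price rises 18.8620 thousand dollars per additional hundred sq ft of floor area
- |4.5739| < |18.8620| → Model B shows the stronger marginal effect

Note: The two samples could reflect different populations, time periods, or measurement quality.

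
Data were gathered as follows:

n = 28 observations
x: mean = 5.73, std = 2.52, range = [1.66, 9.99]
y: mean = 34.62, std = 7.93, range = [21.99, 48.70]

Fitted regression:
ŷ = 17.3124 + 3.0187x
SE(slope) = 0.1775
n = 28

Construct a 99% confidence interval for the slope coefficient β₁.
The 99% CI for β₁ is (2.5255, 3.5119)

Confidence interval for the slope:

The 99% CI for β₁ is: β̂₁ ± t*(α/2, n-2) × SE(β̂₁)

Step 1: Find critical t-value
- Confidence level = 0.99
- Degrees of freedom = n - 2 = 28 - 2 = 26
- t*(α/2, 26) = 2.7787

Step 2: Calculate margin of error
Margin = 2.7787 × 0.1775 = 0.4932

Step 3: Construct interval
CI = 3.0187 ± 0.4932
CI = (2.5255, 3.5119)

Interpretation: each one-unit increase in x is associated with a change in mean y of between 2.5255 and 3.5119, with 99% confidence.
The interval does not include 0, suggesting a significant linear relationship.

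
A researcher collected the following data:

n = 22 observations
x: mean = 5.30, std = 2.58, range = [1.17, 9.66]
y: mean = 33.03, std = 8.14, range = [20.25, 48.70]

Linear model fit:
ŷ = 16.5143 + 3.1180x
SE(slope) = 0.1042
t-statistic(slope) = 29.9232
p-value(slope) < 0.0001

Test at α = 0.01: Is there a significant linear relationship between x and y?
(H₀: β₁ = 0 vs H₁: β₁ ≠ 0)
p-value < 0.0001 < α = 0.01, so we reject H₀. The relationship is significant.

Hypothesis test for the slope coefficient:

H₀: β₁ = 0 (no linear relationship)
H₁: β₁ ≠ 0 (linear relationship exists)

Test statistic: t = β̂₁ / SE(β̂₁) = 3.1180 / 0.1042 = 29.9232

With df = 20, the two-sided p-value for |t| = 29.9232 is <0.0001.

Decision rule: reject H₀ if p-value < α.
p-value < 0.0001 < α = 0.01 → reject H₀.

Conclusion: the linear association between x and y is significant at the 1% level.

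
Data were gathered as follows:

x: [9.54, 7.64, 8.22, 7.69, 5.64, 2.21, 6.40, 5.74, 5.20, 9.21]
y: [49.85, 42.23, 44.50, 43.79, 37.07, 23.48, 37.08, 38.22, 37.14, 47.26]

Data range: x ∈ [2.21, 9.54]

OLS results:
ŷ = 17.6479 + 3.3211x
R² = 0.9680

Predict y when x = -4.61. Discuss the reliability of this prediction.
The equation gives ŷ = 2.3376; however x = -4.61 is 6.82 units below the observed range, so this extrapolated value should not be trusted.

Prediction calculation:
ŷ = 17.6479 + 3.3211 × (-4.61)
ŷ = 2.3376

Reliability:
- Data range: x ∈ [2.21, 9.54]
- Prediction point: x = -4.61 is 6.82 units below the observed range → this is EXTRAPOLATION, not interpolation

Why that matters here:
- R² describes fit only over the sampled x values; it says nothing about behaviour beyond them
- The standard error of prediction grows with (x − x̄)², and x = -4.61 is far from x̄ = 6.75

A defensible statement: 'if the linear trend continued to x = -4.61, y would be about 2.3376' — the premise is untested.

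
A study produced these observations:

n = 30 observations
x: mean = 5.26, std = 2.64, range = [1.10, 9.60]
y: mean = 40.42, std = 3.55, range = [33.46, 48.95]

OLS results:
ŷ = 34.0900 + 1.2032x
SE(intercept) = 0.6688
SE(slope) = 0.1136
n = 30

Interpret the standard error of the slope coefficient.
The slope 1.2032 is pinned down to within about ±0.1136 (one SE) by these data — relative uncertainty 9.4%, i.e. precise.

SE(β̂₁) = 0.1136 says: if we drew many samples of n = 30 from the same population and refit each time, the fitted slopes would scatter with a standard deviation of roughly 0.1136 around the true β₁.

Relative precision:
- SE / |β̂₁| = 0.1136 / 1.2032 = 9.4%
- Rule of thumb (under 20%: precise; 20% to under 50%: moderately precise; 50% or more: imprecise) → precise

Rough 95% range (±2 SE): 1.2032 ± 0.2272 → (0.9760, 1.4304).

What drives SE(β̂₁): wider spread of x values → smaller SE; more residual scatter → larger SE.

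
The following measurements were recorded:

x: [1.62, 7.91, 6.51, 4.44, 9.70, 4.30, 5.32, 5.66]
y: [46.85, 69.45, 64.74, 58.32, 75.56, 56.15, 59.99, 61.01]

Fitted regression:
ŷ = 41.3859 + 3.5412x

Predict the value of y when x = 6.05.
ŷ = 62.8102

x = 6.05 lies inside the observed range [1.62, 9.70], so the fitted equation applies directly:

ŷ = 41.3859 + 3.5412 × 6.05
ŷ = 41.3859 + 21.4243
ŷ = 62.8102

This is a point prediction; actual observations scatter around it by roughly the residual standard deviation.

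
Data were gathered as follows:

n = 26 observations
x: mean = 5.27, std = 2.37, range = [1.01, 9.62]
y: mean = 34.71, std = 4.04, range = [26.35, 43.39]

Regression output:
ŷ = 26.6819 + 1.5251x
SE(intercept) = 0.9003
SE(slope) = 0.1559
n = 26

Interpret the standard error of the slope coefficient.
SE(slope) = 0.1559 measures the uncertainty in the estimated slope. The coefficient is estimated precisely (SE/|β̂₁| = 10.2%).

What SE measures:
- The standard error quantifies the sampling variability of the coefficient estimate
- It is the estimated standard deviation of β̂₁ across hypothetical repeated samples of the same size
- Smaller SE → more precise estimate

Relative precision:
- SE / |β̂₁| = 0.1559 / 1.5251 = 10.2%
- Rule of thumb (under 20%: precise; 20% to under 50%: moderately precise; 50% or more: imprecise) → precise

Link to the t-test: t = β̂₁ / SE(β̂₁) = 1.5251 / 0.1559 = 9.7826, the statistic for H₀: β₁ = 0.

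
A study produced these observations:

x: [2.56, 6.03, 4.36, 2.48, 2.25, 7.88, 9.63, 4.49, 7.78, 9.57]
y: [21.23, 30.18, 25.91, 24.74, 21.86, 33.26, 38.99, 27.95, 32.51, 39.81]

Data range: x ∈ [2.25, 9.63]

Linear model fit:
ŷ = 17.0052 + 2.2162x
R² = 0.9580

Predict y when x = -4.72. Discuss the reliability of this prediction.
ŷ = 6.5447, but this is extrapolation (below the data range [2.25, 9.63]) and may be unreliable.

Prediction calculation:
ŷ = 17.0052 + 2.2162 × (-4.72)
ŷ = 6.5447

Reliability:
- Data range: x ∈ [2.25, 9.63]
- Prediction point: x = -4.72 is 6.97 units below the observed range → this is EXTRAPOLATION, not interpolation

Why that matters here:
- The standard error of prediction grows with (x − x̄)², and x = -4.72 is far from x̄ = 5.70
- The linear relationship may not hold outside the observed range

A defensible statement: 'if the linear trend continued to x = -4.72, y would be about 6.5447' — the premise is untested.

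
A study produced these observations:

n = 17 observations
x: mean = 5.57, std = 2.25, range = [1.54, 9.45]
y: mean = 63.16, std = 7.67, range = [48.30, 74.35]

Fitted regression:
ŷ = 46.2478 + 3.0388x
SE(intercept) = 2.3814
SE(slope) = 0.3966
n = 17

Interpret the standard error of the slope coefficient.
SE(slope) = 0.3966 measures the uncertainty in the estimated slope. The coefficient is estimated precisely (SE/|β̂₁| = 13.1%).

What SE measures:
- The standard error quantifies the sampling variability of the coefficient estimate
- It is the estimated standard deviation of β̂₁ across hypothetical repeated samples of the same size
- Smaller SE → more precise estimate

Relative precision:
- SE / |β̂₁| = 0.3966 / 3.0388 = 13.1%
- Rule of thumb (under 20%: precise; 20% to under 50%: moderately precise; 50% or more: imprecise) → precise

Link to interval estimation: a confidence interval for β₁ is β̂₁ ± t* × 0.3966, so SE sets the half-width per unit of t*.

What drives SE(β̂₁): wider spread of x values → smaller SE; more residual scatter → larger SE; larger n (here n = 17) → smaller SE.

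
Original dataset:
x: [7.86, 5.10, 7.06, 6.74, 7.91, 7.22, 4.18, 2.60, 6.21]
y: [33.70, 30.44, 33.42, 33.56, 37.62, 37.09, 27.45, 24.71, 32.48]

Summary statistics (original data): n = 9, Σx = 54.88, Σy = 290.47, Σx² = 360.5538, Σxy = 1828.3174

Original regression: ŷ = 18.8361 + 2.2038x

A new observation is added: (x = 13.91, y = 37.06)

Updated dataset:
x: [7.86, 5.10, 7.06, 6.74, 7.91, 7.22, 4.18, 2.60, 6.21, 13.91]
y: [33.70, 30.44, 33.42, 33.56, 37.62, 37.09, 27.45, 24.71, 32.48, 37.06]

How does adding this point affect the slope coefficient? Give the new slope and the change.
Adding the point moves β₁ from 2.2038 to 1.1226, i.e. it decreases by 1.0812 (-49.1%).

The new point has HIGH LEVERAGE: x = 13.91 is far from the original mean x̄ = 54.88/9 ≈ 6.10 (original range [2.60, 7.91]).

Step 1: Update the sums with the new point (n goes from 9 to 10)
Σx  = 54.88 + 13.91 = 68.79
Σy  = 290.47 + 37.06 = 327.53
Σx² = 360.5538 + 13.91² = 360.5538 + 193.4881 = 554.0419
Σxy = 1828.3174 + 13.91×37.06 = 1828.3174 + 515.5046 = 2343.8220

Step 2: Recompute the slope with b₁ = (nΣxy − ΣxΣy) / (nΣx² − (Σx)²)
Numerator   = 10×2343.8220 − 68.79×327.53 = 23438.2200 − 22530.7887 = 907.4313
Denominator = 10×554.0419 − 68.79² = 5540.4190 − 4732.0641 = 808.3549
b₁(new) = 907.4313 / 808.3549 = 1.1226

(Same formula on the original sums: (9×1828.3174 − 54.88×290.47) / (9×360.5538 − 54.88²) = 513.8630 / 233.1698 = 2.2038, matching the given fit.)

Step 3: Change in slope
Δβ₁ = 1.1226 − 2.2038 = -1.0812
Relative change = -1.0812 / 2.2038 × 100% = -49.1%
→ the slope decreases when the point is added.

Because the point sits below the extension of the original line at a high-leverage x, it tilts the fit down.
In practice: refit with and without it and report both if conclusions differ; investigate whether it comes from the same population as the rest of the sample.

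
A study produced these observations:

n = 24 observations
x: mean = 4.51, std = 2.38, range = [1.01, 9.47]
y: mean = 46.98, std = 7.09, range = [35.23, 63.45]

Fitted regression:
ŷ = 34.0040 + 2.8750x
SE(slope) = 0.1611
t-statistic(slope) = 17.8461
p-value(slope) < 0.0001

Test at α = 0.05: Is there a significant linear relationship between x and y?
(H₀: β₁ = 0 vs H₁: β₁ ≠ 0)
Since p-value < 0.0001 < α = 0.05, reject H₀ — the slope is significantly different from 0.

Hypothesis test for the slope coefficient:

H₀: β₁ = 0 (no linear relationship)
H₁: β₁ ≠ 0 (linear relationship exists)

Test statistic: t = β̂₁ / SE(β̂₁) = 2.8750 / 0.1611 = 17.8461

With df = 22, the two-sided p-value for |t| = 17.8461 is <0.0001.

Decision rule: reject H₀ if p-value < α.
p-value < 0.0001 < α = 0.05 → reject H₀.

At α = 0.05 the data do provide convincing evidence of a nonzero slope.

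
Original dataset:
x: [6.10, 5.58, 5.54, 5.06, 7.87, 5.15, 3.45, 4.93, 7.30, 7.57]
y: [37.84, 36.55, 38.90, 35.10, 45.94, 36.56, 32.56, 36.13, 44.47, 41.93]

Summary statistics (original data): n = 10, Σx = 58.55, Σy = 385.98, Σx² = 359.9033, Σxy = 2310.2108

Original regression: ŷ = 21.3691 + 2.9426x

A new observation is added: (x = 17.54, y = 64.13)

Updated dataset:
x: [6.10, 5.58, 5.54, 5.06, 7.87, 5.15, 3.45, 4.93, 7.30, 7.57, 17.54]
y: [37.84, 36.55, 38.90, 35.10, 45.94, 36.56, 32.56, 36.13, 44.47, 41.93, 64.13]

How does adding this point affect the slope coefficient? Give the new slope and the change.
Adding the point moves β₁ from 2.9426 to 2.2767, i.e. it decreases by 0.6659 (-22.6%).

x = 17.54 lies well outside the original x-range [3.45, 7.87] (x̄ ≈ 5.86), so this observation has high leverage and can move the slope substantially.

Step 1: Update the sums with the new point (n goes from 10 to 11)
Σx  = 58.55 + 17.54 = 76.09
Σy  = 385.98 + 64.13 = 450.11
Σx² = 359.9033 + 17.54² = 359.9033 + 307.6516 = 667.5549
Σxy = 2310.2108 + 17.54×64.13 = 2310.2108 + 1124.8402 = 3435.0510

Step 2: Recompute the slope with b₁ = (nΣxy − ΣxΣy) / (nΣx² − (Σx)²)
Numerator   = 11×3435.0510 − 76.09×450.11 = 37785.5610 − 34248.8699 = 3536.6911
Denominator = 11×667.5549 − 76.09² = 7343.1039 − 5789.6881 = 1553.4158
b₁(new) = 3536.6911 / 1553.4158 = 2.2767

(Same formula on the original sums: (10×2310.2108 − 58.55×385.98) / (10×359.9033 − 58.55²) = 502.9790 / 170.9305 = 2.9426, matching the given fit.)

Step 3: Change in slope
Δβ₁ = 2.2767 − 2.9426 = -0.6659
Relative change = -0.6659 / 2.9426 × 100% = -22.6%
→ the slope decreases when the point is added.

A high-leverage point only changes the slope if it is off the original line; here y = 64.13 is below the original trend, so the slope decreases.
In practice: investigate whether it comes from the same population as the rest of the sample; examine leverage (hᵢ) and Cook's distance rather than deleting it automatically.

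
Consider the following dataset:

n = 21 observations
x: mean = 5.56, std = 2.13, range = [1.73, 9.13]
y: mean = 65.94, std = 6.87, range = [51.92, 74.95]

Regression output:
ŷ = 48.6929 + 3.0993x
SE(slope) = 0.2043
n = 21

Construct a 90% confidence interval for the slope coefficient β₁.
The 90% CI for β₁ is (2.7460, 3.4526)

Confidence interval for the slope:

The 90% CI for β₁ is: β̂₁ ± t*(α/2, n-2) × SE(β̂₁)

Step 1: Find critical t-value
- Confidence level = 0.9
- Degrees of freedom = n - 2 = 21 - 2 = 19
- t*(α/2, 19) = 1.7291

Step 2: Calculate margin of error
Margin = 1.7291 × 0.2043 = 0.3533

Step 3: Construct interval
CI = 3.0993 ± 0.3533
CI = (2.7460, 3.4526)

Interpretation: each one-unit increase in x is associated with a change in mean y of between 2.7460 and 3.4526, with 90% confidence.
Both endpoints are positive, so the data support a genuinely positive slope at this confidence level.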